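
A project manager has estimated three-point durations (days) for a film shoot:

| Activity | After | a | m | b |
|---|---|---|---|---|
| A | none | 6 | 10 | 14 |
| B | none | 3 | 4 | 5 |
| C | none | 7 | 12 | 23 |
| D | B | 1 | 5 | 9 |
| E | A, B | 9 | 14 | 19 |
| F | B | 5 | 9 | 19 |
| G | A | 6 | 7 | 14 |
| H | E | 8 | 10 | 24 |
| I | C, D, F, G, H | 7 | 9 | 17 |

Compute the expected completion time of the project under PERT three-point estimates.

te_A = (6 + 4·10 + 14)/6 = 60/6 = 10
te_B = (3 + 4·4 + 5)/6 = 24/6 = 4
te_C = (7 + 4·12 + 23)/6 = 78/6 = 13
te_D = (1 + 4·5 + 9)/6 = 30/6 = 5
te_E = (9 + 4·14 + 19)/6 = 84/6 = 14
te_F = (5 + 4·9 + 19)/6 = 60/6 = 10
te_G = (6 + 4·7 + 14)/6 = 48/6 = 8
te_H = (8 + 4·10 + 24)/6 = 72/6 = 12
te_I = (7 + 4·9 + 17)/6 = 60/6 = 10

Forward pass:
ES_A = 0; EF_A = 10
ES_B = 0; EF_B = 4
ES_C = 0; EF_C = 13
ES_D = 4; EF_D = 4+5 = 9
ES_E = max(EF_A=10, EF_B=4) = 10; EF_E = 10+14 = 24
ES_F = 4; EF_F = 4+10 = 14
ES_G = 10; EF_G = 10+8 = 18
ES_H = 24; EF_H = 24+12 = 36
ES_I = max(EF_C=13, EF_D=9, EF_F=14, EF_G=18, EF_H=36) = 36; EF_I = 36+10 = 46
Expected project duration μ = 46 days. Critical path: A → E → H → I.

46 days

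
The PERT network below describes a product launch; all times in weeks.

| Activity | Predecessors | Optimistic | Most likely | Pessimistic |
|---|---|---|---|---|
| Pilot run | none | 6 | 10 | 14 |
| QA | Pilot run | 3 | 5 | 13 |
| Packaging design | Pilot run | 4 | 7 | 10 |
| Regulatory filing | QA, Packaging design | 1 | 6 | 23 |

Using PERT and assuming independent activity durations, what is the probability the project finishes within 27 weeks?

te_Pilot run = (6 + 4·10 + 14)/6 = 60/6 = 10; σ²_Pilot run = ((14−6)/6)² = 1.778
te_QA = (3 + 4·5 + 13)/6 = 36/6 = 6; σ²_QA = ((13−3)/6)² = 2.778
te_Packaging design = (4 + 4·7 + 10)/6 = 42/6 = 7; σ²_Packaging design = ((10−4)/6)² = 1.000
te_Regulatory filing = (1 + 4·6 + 23)/6 = 48/6 = 8; σ²_Regulatory filing = ((23−1)/6)² = 13.444

Forward pass:
ES_Pilot run = 0; EF_Pilot run = 10
ES_QA = 10; EF_QA = 10+6 = 16
ES_Packaging design = 10; EF_Packaging design = 10+7 = 17
ES_Regulatory filing = max(EF_QA=16, EF_Packaging design=17) = 17; EF_Regulatory filing = 17+8 = 25
Expected project duration μ = 25 weeks. Critical path: Pilot run → Packaging design → Regulatory filing.

Variance along critical path = 1.778 + 1.000 + 13.444 = 16.222; σ = √16.222 = 4.028 weeks.
Z = (27 − 25) / 4.028 = 0.497
P(T ≤ 27) = Φ(0.497) ≈ 0.690

0.690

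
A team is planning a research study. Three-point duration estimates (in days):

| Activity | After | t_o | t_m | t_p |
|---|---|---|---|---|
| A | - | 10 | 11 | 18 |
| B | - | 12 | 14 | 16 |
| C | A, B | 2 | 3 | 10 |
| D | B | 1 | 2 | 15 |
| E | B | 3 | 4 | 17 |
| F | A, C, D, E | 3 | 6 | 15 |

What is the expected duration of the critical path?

te_A = (10 + 4·11 + 18)/6 = 72/6 = 12
te_B = (12 + 4·14 + 16)/6 = 84/6 = 14
te_C = (2 + 4·3 + 10)/6 = 24/6 = 4
te_D = (1 + 4·2 + 15)/6 = 24/6 = 4
te_E = (3 + 4·4 + 17)/6 = 36/6 = 6
te_F = (3 + 4·6 + 15)/6 = 42/6 = 7

Forward pass:
ES_A = 0; EF_A = 12
ES_B = 0; EF_B = 14
ES_C = max(EF_A=12, EF_B=14) = 14; EF_C = 14+4 = 18
ES_D = 14; EF_D = 14+4 = 18
ES_E = 14; EF_E = 14+6 = 20
ES_F = max(EF_A=12, EF_C=18, EF_D=18, EF_E=20) = 20; EF_F = 20+7 = 27
Expected project duration μ = 27 days. Critical path: B → E → F.

27 days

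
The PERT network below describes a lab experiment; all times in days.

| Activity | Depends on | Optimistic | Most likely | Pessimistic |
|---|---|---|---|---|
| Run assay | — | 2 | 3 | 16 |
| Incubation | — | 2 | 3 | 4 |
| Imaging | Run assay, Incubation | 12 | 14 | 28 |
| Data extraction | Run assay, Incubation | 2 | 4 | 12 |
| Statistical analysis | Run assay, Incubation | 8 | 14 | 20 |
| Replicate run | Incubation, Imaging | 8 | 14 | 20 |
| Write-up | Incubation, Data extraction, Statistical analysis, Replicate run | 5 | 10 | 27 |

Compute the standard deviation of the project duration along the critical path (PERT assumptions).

te_Run assay = (2 + 4·3 + 16)/6 = 30/6 = 5; σ²_Run assay = ((16−2)/6)² = 5.444
te_Incubation = (2 + 4·3 + 4)/6 = 18/6 = 3; σ²_Incubation = ((4−2)/6)² = 0.111
te_Imaging = (12 + 4·14 + 28)/6 = 96/6 = 16; σ²_Imaging = ((28−12)/6)² = 7.111
te_Data extraction = (2 + 4·4 + 12)/6 = 30/6 = 5; σ²_Data extraction = ((12−2)/6)² = 2.778
te_Statistical analysis = (8 + 4·14 + 20)/6 = 84/6 = 14; σ²_Statistical analysis = ((20−8)/6)² = 4.000
te_Replicate run = (8 + 4·14 + 20)/6 = 84/6 = 14; σ²_Replicate run = ((20−8)/6)² = 4.000
te_Write-up = (5 + 4·10 + 27)/6 = 72/6 = 12; σ²_Write-up = ((27−5)/6)² = 13.444

Forward pass:
ES_Run assay = 0; EF_Run assay = 5
ES_Incubation = 0; EF_Incubation = 3
ES_Imaging = max(EF_Run assay=5, EF_Incubation=3) = 5; EF_Imaging = 5+16 = 21
ES_Data extraction = max(EF_Run assay=5, EF_Incubation=3) = 5; EF_Data extraction = 5+5 = 10
ES_Statistical analysis = max(EF_Run assay=5, EF_Incubation=3) = 5; EF_Statistical analysis = 5+14 = 19
ES_Replicate run = max(EF_Incubation=3, EF_Imaging=21) = 21; EF_Replicate run = 21+14 = 35
ES_Write-up = max(EF_Incubation=3, EF_Data extraction=10, EF_Statistical analysis=19, EF_Replicate run=35) = 35; EF_Write-up = 35+12 = 47
Expected project duration μ = 47 days. Critical path: Run assay → Imaging → Replicate run → Write-up.

Variance along critical path = 5.444 + 7.111 + 4.000 + 13.444 = 30.000
σ = √30.000 = 5.477 days

5.48 days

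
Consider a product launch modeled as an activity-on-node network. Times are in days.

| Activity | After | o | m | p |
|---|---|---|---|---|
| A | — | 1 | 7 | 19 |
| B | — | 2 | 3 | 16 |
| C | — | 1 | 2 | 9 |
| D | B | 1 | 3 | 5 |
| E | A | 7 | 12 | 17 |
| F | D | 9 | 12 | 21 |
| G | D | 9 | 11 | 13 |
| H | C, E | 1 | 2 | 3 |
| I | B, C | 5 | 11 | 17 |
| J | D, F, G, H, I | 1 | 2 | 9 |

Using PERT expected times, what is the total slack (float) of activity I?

te_A = (1 + 4·7 + 19)/6 = 48/6 = 8
te_B = (2 + 4·3 + 16)/6 = 30/6 = 5
te_C = (1 + 4·2 + 9)/6 = 18/6 = 3
te_D = (1 + 4·3 + 5)/6 = 18/6 = 3
te_E = (7 + 4·12 + 17)/6 = 72/6 = 12
te_F = (9 + 4·12 + 21)/6 = 78/6 = 13
te_G = (9 + 4·11 + 13)/6 = 66/6 = 11
te_H = (1 + 4·2 + 3)/6 = 12/6 = 2
te_I = (5 + 4·11 + 17)/6 = 66/6 = 11
te_J = (1 + 4·2 + 9)/6 = 18/6 = 3

Forward pass:
ES_A = 0; EF_A = 8
ES_B = 0; EF_B = 5
ES_C = 0; EF_C = 3
ES_D = 5; EF_D = 5+3 = 8
ES_E = 8; EF_E = 8+12 = 20
ES_F = 8; EF_F = 8+13 = 21
ES_G = 8; EF_G = 8+11 = 19
ES_H = max(EF_C=3, EF_E=20) = 20; EF_H = 20+2 = 22
ES_I = max(EF_B=5, EF_C=3) = 5; EF_I = 5+11 = 16
ES_J = max(EF_D=8, EF_F=21, EF_G=19, EF_H=22, EF_I=16) = 22; EF_J = 22+3 = 25
Expected project duration μ = 25 days. Critical path: A → E → H → J.

Backward pass:
LF_J = 25; LS_J = 25−3 = 22
LF_I = LS_J = 22; LS_I = 22−11 = 11
LF_H = LS_J = 22; LS_H = 22−2 = 20
LF_G = LS_J = 22; LS_G = 22−11 = 11
LF_F = LS_J = 22; LS_F = 22−13 = 9
LF_E = LS_H = 20; LS_E = 20−12 = 8
LF_D = min(LS_F=9, LS_G=11, LS_J=22) = 9; LS_D = 9−3 = 6
LF_C = min(LS_H=20, LS_I=11) = 11; LS_C = 11−3 = 8
LF_B = min(LS_D=6, LS_I=11) = 6; LS_B = 6−5 = 1
LF_A = LS_E = 8; LS_A = 8−8 = 0
Slack_I = LS_I − ES_I = 11 − 5 = 6

6 days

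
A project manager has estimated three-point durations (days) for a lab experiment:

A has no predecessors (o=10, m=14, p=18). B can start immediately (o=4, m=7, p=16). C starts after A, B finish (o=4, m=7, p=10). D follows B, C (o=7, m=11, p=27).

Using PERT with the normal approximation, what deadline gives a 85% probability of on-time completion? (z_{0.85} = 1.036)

37.9 days

te_A = (10 + 4·14 + 18)/6 = 84/6 = 14; σ²_A = ((18−10)/6)² = 1.778
te_B = (4 + 4·7 + 16)/6 = 48/6 = 8; σ²_B = ((16−4)/6)² = 4.000
te_C = (4 + 4·7 + 10)/6 = 42/6 = 7; σ²_C = ((10−4)/6)² = 1.000
te_D = (7 + 4·11 + 27)/6 = 78/6 = 13; σ²_D = ((27−7)/6)² = 11.111

Forward pass:
ES_A = 0; EF_A = 14
ES_B = 0; EF_B = 8
ES_C = max(EF_A=14, EF_B=8) = 14; EF_C = 14+7 = 21
ES_D = max(EF_B=8, EF_C=21) = 21; EF_D = 21+13 = 34
Expected project duration μ = 34 days. Critical path: A → C → D.

Variance along critical path = 1.778 + 1.000 + 11.111 = 13.889; σ = 3.727 days.
D = μ + z·σ = 34 + 1.036·3.727 = 37.9 days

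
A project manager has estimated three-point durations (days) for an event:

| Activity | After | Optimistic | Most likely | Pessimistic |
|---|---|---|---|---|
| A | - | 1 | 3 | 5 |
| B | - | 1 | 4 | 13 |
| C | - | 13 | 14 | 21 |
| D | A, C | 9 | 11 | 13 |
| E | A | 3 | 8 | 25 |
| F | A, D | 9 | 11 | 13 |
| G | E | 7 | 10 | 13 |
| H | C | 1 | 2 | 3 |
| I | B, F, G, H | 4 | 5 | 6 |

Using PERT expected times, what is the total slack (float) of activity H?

20 days

te_A = (1 + 4·3 + 5)/6 = 18/6 = 3
te_B = (1 + 4·4 + 13)/6 = 30/6 = 5
te_C = (13 + 4·14 + 21)/6 = 90/6 = 15
te_D = (9 + 4·11 + 13)/6 = 66/6 = 11
te_E = (3 + 4·8 + 25)/6 = 60/6 = 10
te_F = (9 + 4·11 + 13)/6 = 66/6 = 11
te_G = (7 + 4·10 + 13)/6 = 60/6 = 10
te_H = (1 + 4·2 + 3)/6 = 12/6 = 2
te_I = (4 + 4·5 + 6)/6 = 30/6 = 5

Forward pass:
ES_A = 0; EF_A = 3
ES_B = 0; EF_B = 5
ES_C = 0; EF_C = 15
ES_D = max(EF_A=3, EF_C=15) = 15; EF_D = 15+11 = 26
ES_E = 3; EF_E = 3+10 = 13
ES_F = max(EF_A=3, EF_D=26) = 26; EF_F = 26+11 = 37
ES_G = 13; EF_G = 13+10 = 23
ES_H = 15; EF_H = 15+2 = 17
ES_I = max(EF_B=5, EF_F=37, EF_G=23, EF_H=17) = 37; EF_I = 37+5 = 42
Expected project duration μ = 42 days. Critical path: C → D → F → I.

Backward pass:
LF_I = 42; LS_I = 42−5 = 37
LF_H = LS_I = 37; LS_H = 37−2 = 35
LF_G = LS_I = 37; LS_G = 37−10 = 27
LF_F = LS_I = 37; LS_F = 37−11 = 26
LF_E = LS_G = 27; LS_E = 27−10 = 17
LF_D = LS_F = 26; LS_D = 26−11 = 15
LF_C = min(LS_D=15, LS_H=35) = 15; LS_C = 15−15 = 0
LF_B = LS_I = 37; LS_B = 37−5 = 32
LF_A = min(LS_D=15, LS_E=17, LS_F=26) = 15; LS_A = 15−3 = 12
Slack_H = LS_H − ES_H = 35 − 15 = 20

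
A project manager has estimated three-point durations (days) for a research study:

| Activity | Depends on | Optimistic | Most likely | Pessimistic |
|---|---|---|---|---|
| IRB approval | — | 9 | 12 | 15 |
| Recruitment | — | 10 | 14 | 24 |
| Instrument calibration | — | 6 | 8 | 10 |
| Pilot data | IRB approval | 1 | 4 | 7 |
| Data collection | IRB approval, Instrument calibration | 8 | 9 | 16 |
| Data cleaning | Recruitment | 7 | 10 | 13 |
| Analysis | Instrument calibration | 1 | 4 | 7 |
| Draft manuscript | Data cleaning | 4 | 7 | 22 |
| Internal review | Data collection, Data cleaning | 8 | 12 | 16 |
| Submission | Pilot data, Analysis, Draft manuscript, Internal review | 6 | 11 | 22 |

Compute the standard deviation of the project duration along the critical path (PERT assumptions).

3.92 days

te_IRB approval = (9 + 4·12 + 15)/6 = 72/6 = 12; σ²_IRB approval = ((15−9)/6)² = 1.000
te_Recruitment = (10 + 4·14 + 24)/6 = 90/6 = 15; σ²_Recruitment = ((24−10)/6)² = 5.444
te_Instrument calibration = (6 + 4·8 + 10)/6 = 48/6 = 8; σ²_Instrument calibration = ((10−6)/6)² = 0.444
te_Pilot data = (1 + 4·4 + 7)/6 = 24/6 = 4; σ²_Pilot data = ((7−1)/6)² = 1.000
te_Data collection = (8 + 4·9 + 16)/6 = 60/6 = 10; σ²_Data collection = ((16−8)/6)² = 1.778
te_Data cleaning = (7 + 4·10 + 13)/6 = 60/6 = 10; σ²_Data cleaning = ((13−7)/6)² = 1.000
te_Analysis = (1 + 4·4 + 7)/6 = 24/6 = 4; σ²_Analysis = ((7−1)/6)² = 1.000
te_Draft manuscript = (4 + 4·7 + 22)/6 = 54/6 = 9; σ²_Draft manuscript = ((22−4)/6)² = 9.000
te_Internal review = (8 + 4·12 + 16)/6 = 72/6 = 12; σ²_Internal review = ((16−8)/6)² = 1.778
te_Submission = (6 + 4·11 + 22)/6 = 72/6 = 12; σ²_Submission = ((22−6)/6)² = 7.111

Forward pass:
ES_IRB approval = 0; EF_IRB approval = 12
ES_Recruitment = 0; EF_Recruitment = 15
ES_Instrument calibration = 0; EF_Instrument calibration = 8
ES_Pilot data = 12; EF_Pilot data = 12+4 = 16
ES_Data collection = max(EF_IRB approval=12, EF_Instrument calibration=8) = 12; EF_Data collection = 12+10 = 22
ES_Data cleaning = 15; EF_Data cleaning = 15+10 = 25
ES_Analysis = 8; EF_Analysis = 8+4 = 12
ES_Draft manuscript = 25; EF_Draft manuscript = 25+9 = 34
ES_Internal review = max(EF_Data collection=22, EF_Data cleaning=25) = 25; EF_Internal review = 25+12 = 37
ES_Submission = max(EF_Pilot data=16, EF_Analysis=12, EF_Draft manuscript=34, EF_Internal review=37) = 37; EF_Submission = 37+12 = 49
Expected project duration μ = 49 days. Critical path: Recruitment → Data cleaning → Internal review → Submission.

Variance along critical path = 5.444 + 1.000 + 1.778 + 7.111 = 15.333
σ = √15.333 = 3.916 days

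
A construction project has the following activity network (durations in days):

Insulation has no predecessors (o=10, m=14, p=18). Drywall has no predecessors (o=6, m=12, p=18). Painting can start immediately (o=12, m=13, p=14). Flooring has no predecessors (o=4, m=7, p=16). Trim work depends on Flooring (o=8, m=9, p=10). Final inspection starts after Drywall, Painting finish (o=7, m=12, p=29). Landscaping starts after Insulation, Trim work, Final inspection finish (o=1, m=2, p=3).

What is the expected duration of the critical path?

29 days

te_Insulation = (10 + 4·14 + 18)/6 = 84/6 = 14
te_Drywall = (6 + 4·12 + 18)/6 = 72/6 = 12
te_Painting = (12 + 4·13 + 14)/6 = 78/6 = 13
te_Flooring = (4 + 4·7 + 16)/6 = 48/6 = 8
te_Trim work = (8 + 4·9 + 10)/6 = 54/6 = 9
te_Final inspection = (7 + 4·12 + 29)/6 = 84/6 = 14
te_Landscaping = (1 + 4·2 + 3)/6 = 12/6 = 2

Forward pass:
ES_Insulation = 0; EF_Insulation = 14
ES_Drywall = 0; EF_Drywall = 12
ES_Painting = 0; EF_Painting = 13
ES_Flooring = 0; EF_Flooring = 8
ES_Trim work = 8; EF_Trim work = 8+9 = 17
ES_Final inspection = max(EF_Drywall=12, EF_Painting=13) = 13; EF_Final inspection = 13+14 = 27
ES_Landscaping = max(EF_Insulation=14, EF_Trim work=17, EF_Final inspection=27) = 27; EF_Landscaping = 27+2 = 29
Expected project duration μ = 29 days. Critical path: Painting → Final inspection → Landscaping.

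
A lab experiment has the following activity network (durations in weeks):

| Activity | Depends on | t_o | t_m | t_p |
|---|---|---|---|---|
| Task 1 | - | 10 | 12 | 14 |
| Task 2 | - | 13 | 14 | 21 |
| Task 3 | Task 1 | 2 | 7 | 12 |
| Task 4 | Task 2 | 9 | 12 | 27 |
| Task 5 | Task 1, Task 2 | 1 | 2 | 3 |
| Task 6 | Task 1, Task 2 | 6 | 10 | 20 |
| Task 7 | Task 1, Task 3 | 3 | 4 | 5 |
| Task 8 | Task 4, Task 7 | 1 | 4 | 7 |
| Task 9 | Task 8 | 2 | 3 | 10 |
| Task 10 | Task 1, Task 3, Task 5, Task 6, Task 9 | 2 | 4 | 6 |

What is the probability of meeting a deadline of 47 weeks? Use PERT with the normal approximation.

0.946

te_Task 1 = (10 + 4·12 + 14)/6 = 72/6 = 12; σ²_Task 1 = ((14−10)/6)² = 0.444
te_Task 2 = (13 + 4·14 + 21)/6 = 90/6 = 15; σ²_Task 2 = ((21−13)/6)² = 1.778
te_Task 3 = (2 + 4·7 + 12)/6 = 42/6 = 7; σ²_Task 3 = ((12−2)/6)² = 2.778
te_Task 4 = (9 + 4·12 + 27)/6 = 84/6 = 14; σ²_Task 4 = ((27−9)/6)² = 9.000
te_Task 5 = (1 + 4·2 + 3)/6 = 12/6 = 2; σ²_Task 5 = ((3−1)/6)² = 0.111
te_Task 6 = (6 + 4·10 + 20)/6 = 66/6 = 11; σ²_Task 6 = ((20−6)/6)² = 5.444
te_Task 7 = (3 + 4·4 + 5)/6 = 24/6 = 4; σ²_Task 7 = ((5−3)/6)² = 0.111
te_Task 8 = (1 + 4·4 + 7)/6 = 24/6 = 4; σ²_Task 8 = ((7−1)/6)² = 1.000
te_Task 9 = (2 + 4·3 + 10)/6 = 24/6 = 4; σ²_Task 9 = ((10−2)/6)² = 1.778
te_Task 10 = (2 + 4·4 + 6)/6 = 24/6 = 4; σ²_Task 10 = ((6−2)/6)² = 0.444

Forward pass:
ES_Task 1 = 0; EF_Task 1 = 12
ES_Task 2 = 0; EF_Task 2 = 15
ES_Task 3 = 12; EF_Task 3 = 12+7 = 19
ES_Task 4 = 15; EF_Task 4 = 15+14 = 29
ES_Task 5 = max(EF_Task 1=12, EF_Task 2=15) = 15; EF_Task 5 = 15+2 = 17
ES_Task 6 = max(EF_Task 1=12, EF_Task 2=15) = 15; EF_Task 6 = 15+11 = 26
ES_Task 7 = max(EF_Task 1=12, EF_Task 3=19) = 19; EF_Task 7 = 19+4 = 23
ES_Task 8 = max(EF_Task 4=29, EF_Task 7=23) = 29; EF_Task 8 = 29+4 = 33
ES_Task 9 = 33; EF_Task 9 = 33+4 = 37
ES_Task 10 = max(EF_Task 1=12, EF_Task 3=19, EF_Task 5=17, EF_Task 6=26, EF_Task 9=37) = 37; EF_Task 10 = 37+4 = 41
Expected project duration μ = 41 weeks. Critical path: Task 2 → Task 4 → Task 8 → Task 9 → Task 10.

Variance along critical path = 1.778 + 9.000 + 1.000 + 1.778 + 0.444 = 14.000; σ = √14.000 = 3.742 weeks.
Z = (47 − 41) / 3.742 = 1.604
P(T ≤ 47) = Φ(1.604) ≈ 0.946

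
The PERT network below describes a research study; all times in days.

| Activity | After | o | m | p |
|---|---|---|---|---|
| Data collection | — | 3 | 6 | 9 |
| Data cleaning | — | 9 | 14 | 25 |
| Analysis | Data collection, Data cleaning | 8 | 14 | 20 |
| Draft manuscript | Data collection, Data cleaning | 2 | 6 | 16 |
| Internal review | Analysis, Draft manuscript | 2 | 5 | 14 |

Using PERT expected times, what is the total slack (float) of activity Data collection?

te_Data collection = (3 + 4·6 + 9)/6 = 36/6 = 6
te_Data cleaning = (9 + 4·14 + 25)/6 = 90/6 = 15
te_Analysis = (8 + 4·14 + 20)/6 = 84/6 = 14
te_Draft manuscript = (2 + 4·6 + 16)/6 = 42/6 = 7
te_Internal review = (2 + 4·5 + 14)/6 = 36/6 = 6

Forward pass:
ES_Data collection = 0; EF_Data collection = 6
ES_Data cleaning = 0; EF_Data cleaning = 15
ES_Analysis = max(EF_Data collection=6, EF_Data cleaning=15) = 15; EF_Analysis = 15+14 = 29
ES_Draft manuscript = max(EF_Data collection=6, EF_Data cleaning=15) = 15; EF_Draft manuscript = 15+7 = 22
ES_Internal review = max(EF_Analysis=29, EF_Draft manuscript=22) = 29; EF_Internal review = 29+6 = 35
Expected project duration μ = 35 days. Critical path: Data cleaning → Analysis → Internal review.

Backward pass:
LF_Internal review = 35; LS_Internal review = 35−6 = 29
LF_Draft manuscript = LS_Internal review = 29; LS_Draft manuscript = 29−7 = 22
LF_Analysis = LS_Internal review = 29; LS_Analysis = 29−14 = 15
LF_Data cleaning = min(LS_Analysis=15, LS_Draft manuscript=22) = 15; LS_Data cleaning = 15−15 = 0
LF_Data collection = min(LS_Analysis=15, LS_Draft manuscript=22) = 15; LS_Data collection = 15−6 = 9
Slack_Data collection = LS_Data collection − ES_Data collection = 9 − 0 = 9

9 days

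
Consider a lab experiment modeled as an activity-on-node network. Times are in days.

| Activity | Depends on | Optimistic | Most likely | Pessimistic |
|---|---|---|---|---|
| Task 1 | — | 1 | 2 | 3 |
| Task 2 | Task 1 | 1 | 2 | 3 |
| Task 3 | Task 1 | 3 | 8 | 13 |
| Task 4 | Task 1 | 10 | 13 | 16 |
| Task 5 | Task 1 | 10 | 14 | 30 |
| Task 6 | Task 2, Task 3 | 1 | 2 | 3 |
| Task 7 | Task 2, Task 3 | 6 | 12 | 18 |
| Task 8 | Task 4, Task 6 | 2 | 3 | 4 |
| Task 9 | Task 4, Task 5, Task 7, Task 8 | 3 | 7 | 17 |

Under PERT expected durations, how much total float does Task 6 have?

7 days

te_Task 1 = (1 + 4·2 + 3)/6 = 12/6 = 2
te_Task 2 = (1 + 4·2 + 3)/6 = 12/6 = 2
te_Task 3 = (3 + 4·8 + 13)/6 = 48/6 = 8
te_Task 4 = (10 + 4·13 + 16)/6 = 78/6 = 13
te_Task 5 = (10 + 4·14 + 30)/6 = 96/6 = 16
te_Task 6 = (1 + 4·2 + 3)/6 = 12/6 = 2
te_Task 7 = (6 + 4·12 + 18)/6 = 72/6 = 12
te_Task 8 = (2 + 4·3 + 4)/6 = 18/6 = 3
te_Task 9 = (3 + 4·7 + 17)/6 = 48/6 = 8

Forward pass:
ES_Task 1 = 0; EF_Task 1 = 2
ES_Task 2 = 2; EF_Task 2 = 2+2 = 4
ES_Task 3 = 2; EF_Task 3 = 2+8 = 10
ES_Task 4 = 2; EF_Task 4 = 2+13 = 15
ES_Task 5 = 2; EF_Task 5 = 2+16 = 18
ES_Task 6 = max(EF_Task 2=4, EF_Task 3=10) = 10; EF_Task 6 = 10+2 = 12
ES_Task 7 = max(EF_Task 2=4, EF_Task 3=10) = 10; EF_Task 7 = 10+12 = 22
ES_Task 8 = max(EF_Task 4=15, EF_Task 6=12) = 15; EF_Task 8 = 15+3 = 18
ES_Task 9 = max(EF_Task 4=15, EF_Task 5=18, EF_Task 7=22, EF_Task 8=18) = 22; EF_Task 9 = 22+8 = 30
Expected project duration μ = 30 days. Critical path: Task 1 → Task 3 → Task 7 → Task 9.

Backward pass:
LF_Task 9 = 30; LS_Task 9 = 30−8 = 22
LF_Task 8 = LS_Task 9 = 22; LS_Task 8 = 22−3 = 19
LF_Task 7 = LS_Task 9 = 22; LS_Task 7 = 22−12 = 10
LF_Task 6 = LS_Task 8 = 19; LS_Task 6 = 19−2 = 17
LF_Task 5 = LS_Task 9 = 22; LS_Task 5 = 22−16 = 6
LF_Task 4 = min(LS_Task 8=19, LS_Task 9=22) = 19; LS_Task 4 = 19−13 = 6
LF_Task 3 = min(LS_Task 6=17, LS_Task 7=10) = 10; LS_Task 3 = 10−8 = 2
LF_Task 2 = min(LS_Task 6=17, LS_Task 7=10) = 10; LS_Task 2 = 10−2 = 8
LF_Task 1 = min(LS_Task 2=8, LS_Task 3=2, LS_Task 4=6, LS_Task 5=6) = 2; LS_Task 1 = 2−2 = 0
Slack_Task 6 = LS_Task 6 − ES_Task 6 = 17 − 10 = 7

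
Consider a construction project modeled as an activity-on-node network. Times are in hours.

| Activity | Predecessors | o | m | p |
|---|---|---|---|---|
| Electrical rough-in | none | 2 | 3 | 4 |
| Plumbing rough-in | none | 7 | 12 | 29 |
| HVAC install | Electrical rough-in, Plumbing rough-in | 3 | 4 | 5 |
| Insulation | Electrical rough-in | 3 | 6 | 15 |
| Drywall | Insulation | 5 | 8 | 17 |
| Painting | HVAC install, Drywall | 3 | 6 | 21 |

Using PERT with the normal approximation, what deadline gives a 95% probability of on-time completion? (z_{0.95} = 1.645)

33.8 hours

te_Electrical rough-in = (2 + 4·3 + 4)/6 = 18/6 = 3; σ²_Electrical rough-in = ((4−2)/6)² = 0.111
te_Plumbing rough-in = (7 + 4·12 + 29)/6 = 84/6 = 14; σ²_Plumbing rough-in = ((29−7)/6)² = 13.444
te_HVAC install = (3 + 4·4 + 5)/6 = 24/6 = 4; σ²_HVAC install = ((5−3)/6)² = 0.111
te_Insulation = (3 + 4·6 + 15)/6 = 42/6 = 7; σ²_Insulation = ((15−3)/6)² = 4.000
te_Drywall = (5 + 4·8 + 17)/6 = 54/6 = 9; σ²_Drywall = ((17−5)/6)² = 4.000
te_Painting = (3 + 4·6 + 21)/6 = 48/6 = 8; σ²_Painting = ((21−3)/6)² = 9.000

Forward pass:
ES_Electrical rough-in = 0; EF_Electrical rough-in = 3
ES_Plumbing rough-in = 0; EF_Plumbing rough-in = 14
ES_HVAC install = max(EF_Electrical rough-in=3, EF_Plumbing rough-in=14) = 14; EF_HVAC install = 14+4 = 18
ES_Insulation = 3; EF_Insulation = 3+7 = 10
ES_Drywall = 10; EF_Drywall = 10+9 = 19
ES_Painting = max(EF_HVAC install=18, EF_Drywall=19) = 19; EF_Painting = 19+8 = 27
Expected project duration μ = 27 hours. Critical path: Electrical rough-in → Insulation → Drywall → Painting.

Variance along critical path = 0.111 + 4.000 + 4.000 + 9.000 = 17.111; σ = 4.137 hours.
D = μ + z·σ = 27 + 1.645·4.137 = 33.8 hours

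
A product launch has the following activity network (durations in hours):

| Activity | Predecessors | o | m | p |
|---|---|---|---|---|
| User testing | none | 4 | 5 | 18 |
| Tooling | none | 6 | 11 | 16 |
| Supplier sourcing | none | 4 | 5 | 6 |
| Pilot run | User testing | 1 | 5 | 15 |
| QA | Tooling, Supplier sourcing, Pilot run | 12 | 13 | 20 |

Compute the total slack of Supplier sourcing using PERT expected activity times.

8 hours

te_User testing = (4 + 4·5 + 18)/6 = 42/6 = 7
te_Tooling = (6 + 4·11 + 16)/6 = 66/6 = 11
te_Supplier sourcing = (4 + 4·5 + 6)/6 = 30/6 = 5
te_Pilot run = (1 + 4·5 + 15)/6 = 36/6 = 6
te_QA = (12 + 4·13 + 20)/6 = 84/6 = 14

Forward pass:
ES_User testing = 0; EF_User testing = 7
ES_Tooling = 0; EF_Tooling = 11
ES_Supplier sourcing = 0; EF_Supplier sourcing = 5
ES_Pilot run = 7; EF_Pilot run = 7+6 = 13
ES_QA = max(EF_Tooling=11, EF_Supplier sourcing=5, EF_Pilot run=13) = 13; EF_QA = 13+14 = 27
Expected project duration μ = 27 hours. Critical path: User testing → Pilot run → QA.

Backward pass:
LF_QA = 27; LS_QA = 27−14 = 13
LF_Pilot run = LS_QA = 13; LS_Pilot run = 13−6 = 7
LF_Supplier sourcing = LS_QA = 13; LS_Supplier sourcing = 13−5 = 8
LF_Tooling = LS_QA = 13; LS_Tooling = 13−11 = 2
LF_User testing = LS_Pilot run = 7; LS_User testing = 7−7 = 0
Slack_Supplier sourcing = LS_Supplier sourcing − ES_Supplier sourcing = 8 − 0 = 8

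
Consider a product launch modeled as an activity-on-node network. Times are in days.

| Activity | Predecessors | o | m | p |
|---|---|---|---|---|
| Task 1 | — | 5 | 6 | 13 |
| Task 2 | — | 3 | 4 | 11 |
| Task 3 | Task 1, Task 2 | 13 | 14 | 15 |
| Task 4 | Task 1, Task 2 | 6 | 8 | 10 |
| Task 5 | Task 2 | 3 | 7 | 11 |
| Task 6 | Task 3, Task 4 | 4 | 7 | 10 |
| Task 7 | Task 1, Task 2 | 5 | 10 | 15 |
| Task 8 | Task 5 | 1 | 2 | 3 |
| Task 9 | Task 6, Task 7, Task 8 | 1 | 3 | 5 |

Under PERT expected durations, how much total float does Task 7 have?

11 days

te_Task 1 = (5 + 4·6 + 13)/6 = 42/6 = 7
te_Task 2 = (3 + 4·4 + 11)/6 = 30/6 = 5
te_Task 3 = (13 + 4·14 + 15)/6 = 84/6 = 14
te_Task 4 = (6 + 4·8 + 10)/6 = 48/6 = 8
te_Task 5 = (3 + 4·7 + 11)/6 = 42/6 = 7
te_Task 6 = (4 + 4·7 + 10)/6 = 42/6 = 7
te_Task 7 = (5 + 4·10 + 15)/6 = 60/6 = 10
te_Task 8 = (1 + 4·2 + 3)/6 = 12/6 = 2
te_Task 9 = (1 + 4·3 + 5)/6 = 18/6 = 3

Forward pass:
ES_Task 1 = 0; EF_Task 1 = 7
ES_Task 2 = 0; EF_Task 2 = 5
ES_Task 3 = max(EF_Task 1=7, EF_Task 2=5) = 7; EF_Task 3 = 7+14 = 21
ES_Task 4 = max(EF_Task 1=7, EF_Task 2=5) = 7; EF_Task 4 = 7+8 = 15
ES_Task 5 = 5; EF_Task 5 = 5+7 = 12
ES_Task 6 = max(EF_Task 3=21, EF_Task 4=15) = 21; EF_Task 6 = 21+7 = 28
ES_Task 7 = max(EF_Task 1=7, EF_Task 2=5) = 7; EF_Task 7 = 7+10 = 17
ES_Task 8 = 12; EF_Task 8 = 12+2 = 14
ES_Task 9 = max(EF_Task 6=28, EF_Task 7=17, EF_Task 8=14) = 28; EF_Task 9 = 28+3 = 31
Expected project duration μ = 31 days. Critical path: Task 1 → Task 3 → Task 6 → Task 9.

Backward pass:
LF_Task 9 = 31; LS_Task 9 = 31−3 = 28
LF_Task 8 = LS_Task 9 = 28; LS_Task 8 = 28−2 = 26
LF_Task 7 = LS_Task 9 = 28; LS_Task 7 = 28−10 = 18
LF_Task 6 = LS_Task 9 = 28; LS_Task 6 = 28−7 = 21
LF_Task 5 = LS_Task 8 = 26; LS_Task 5 = 26−7 = 19
LF_Task 4 = LS_Task 6 = 21; LS_Task 4 = 21−8 = 13
LF_Task 3 = LS_Task 6 = 21; LS_Task 3 = 21−14 = 7
LF_Task 2 = min(LS_Task 3=7, LS_Task 4=13, LS_Task 5=19, LS_Task 7=18) = 7; LS_Task 2 = 7−5 = 2
LF_Task 1 = min(LS_Task 3=7, LS_Task 4=13, LS_Task 7=18) = 7; LS_Task 1 = 7−7 = 0
Slack_Task 7 = LS_Task 7 − ES_Task 7 = 18 − 7 = 11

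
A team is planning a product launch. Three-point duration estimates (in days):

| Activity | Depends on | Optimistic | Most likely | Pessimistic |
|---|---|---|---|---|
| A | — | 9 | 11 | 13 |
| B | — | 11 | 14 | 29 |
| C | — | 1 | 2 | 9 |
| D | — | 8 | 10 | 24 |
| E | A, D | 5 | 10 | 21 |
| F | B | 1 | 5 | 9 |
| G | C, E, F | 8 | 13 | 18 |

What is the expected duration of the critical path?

36 days

te_A = (9 + 4·11 + 13)/6 = 66/6 = 11
te_B = (11 + 4·14 + 29)/6 = 96/6 = 16
te_C = (1 + 4·2 + 9)/6 = 18/6 = 3
te_D = (8 + 4·10 + 24)/6 = 72/6 = 12
te_E = (5 + 4·10 + 21)/6 = 66/6 = 11
te_F = (1 + 4·5 + 9)/6 = 30/6 = 5
te_G = (8 + 4·13 + 18)/6 = 78/6 = 13

Forward pass:
ES_A = 0; EF_A = 11
ES_B = 0; EF_B = 16
ES_C = 0; EF_C = 3
ES_D = 0; EF_D = 12
ES_E = max(EF_A=11, EF_D=12) = 12; EF_E = 12+11 = 23
ES_F = 16; EF_F = 16+5 = 21
ES_G = max(EF_C=3, EF_E=23, EF_F=21) = 23; EF_G = 23+13 = 36
Expected project duration μ = 36 days. Critical path: D → E → G.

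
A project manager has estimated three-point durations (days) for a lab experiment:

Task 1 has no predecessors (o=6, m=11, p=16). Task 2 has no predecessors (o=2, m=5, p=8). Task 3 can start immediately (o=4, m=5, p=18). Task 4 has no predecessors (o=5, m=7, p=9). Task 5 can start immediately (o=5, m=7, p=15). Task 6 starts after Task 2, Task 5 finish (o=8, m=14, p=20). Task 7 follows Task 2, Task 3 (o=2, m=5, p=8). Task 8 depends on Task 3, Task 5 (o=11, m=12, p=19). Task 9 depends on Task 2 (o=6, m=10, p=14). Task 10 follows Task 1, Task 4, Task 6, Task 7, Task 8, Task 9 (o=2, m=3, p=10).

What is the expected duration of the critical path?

te_Task 1 = (6 + 4·11 + 16)/6 = 66/6 = 11
te_Task 2 = (2 + 4·5 + 8)/6 = 30/6 = 5
te_Task 3 = (4 + 4·5 + 18)/6 = 42/6 = 7
te_Task 4 = (5 + 4·7 + 9)/6 = 42/6 = 7
te_Task 5 = (5 + 4·7 + 15)/6 = 48/6 = 8
te_Task 6 = (8 + 4·14 + 20)/6 = 84/6 = 14
te_Task 7 = (2 + 4·5 + 8)/6 = 30/6 = 5
te_Task 8 = (11 + 4·12 + 19)/6 = 78/6 = 13
te_Task 9 = (6 + 4·10 + 14)/6 = 60/6 = 10
te_Task 10 = (2 + 4·3 + 10)/6 = 24/6 = 4

Forward pass:
ES_Task 1 = 0; EF_Task 1 = 11
ES_Task 2 = 0; EF_Task 2 = 5
ES_Task 3 = 0; EF_Task 3 = 7
ES_Task 4 = 0; EF_Task 4 = 7
ES_Task 5 = 0; EF_Task 5 = 8
ES_Task 6 = max(EF_Task 2=5, EF_Task 5=8) = 8; EF_Task 6 = 8+14 = 22
ES_Task 7 = max(EF_Task 2=5, EF_Task 3=7) = 7; EF_Task 7 = 7+5 = 12
ES_Task 8 = max(EF_Task 3=7, EF_Task 5=8) = 8; EF_Task 8 = 8+13 = 21
ES_Task 9 = 5; EF_Task 9 = 5+10 = 15
ES_Task 10 = max(EF_Task 1=11, EF_Task 4=7, EF_Task 6=22, EF_Task 7=12, EF_Task 8=21, EF_Task 9=15) = 22; EF_Task 10 = 22+4 = 26
Expected project duration μ = 26 days. Critical path: Task 5 → Task 6 → Task 10.

26 days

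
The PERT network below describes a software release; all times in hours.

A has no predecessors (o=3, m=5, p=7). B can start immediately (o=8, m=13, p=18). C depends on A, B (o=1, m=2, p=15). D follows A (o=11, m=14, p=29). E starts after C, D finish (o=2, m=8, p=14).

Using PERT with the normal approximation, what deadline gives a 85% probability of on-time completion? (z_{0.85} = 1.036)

32.8 hours

te_A = (3 + 4·5 + 7)/6 = 30/6 = 5; σ²_A = ((7−3)/6)² = 0.444
te_B = (8 + 4·13 + 18)/6 = 78/6 = 13; σ²_B = ((18−8)/6)² = 2.778
te_C = (1 + 4·2 + 15)/6 = 24/6 = 4; σ²_C = ((15−1)/6)² = 5.444
te_D = (11 + 4·14 + 29)/6 = 96/6 = 16; σ²_D = ((29−11)/6)² = 9.000
te_E = (2 + 4·8 + 14)/6 = 48/6 = 8; σ²_E = ((14−2)/6)² = 4.000

Forward pass:
ES_A = 0; EF_A = 5
ES_B = 0; EF_B = 13
ES_C = max(EF_A=5, EF_B=13) = 13; EF_C = 13+4 = 17
ES_D = 5; EF_D = 5+16 = 21
ES_E = max(EF_C=17, EF_D=21) = 21; EF_E = 21+8 = 29
Expected project duration μ = 29 hours. Critical path: A → D → E.

Variance along critical path = 0.444 + 9.000 + 4.000 = 13.444; σ = 3.667 hours.
D = μ + z·σ = 29 + 1.036·3.667 = 32.8 hours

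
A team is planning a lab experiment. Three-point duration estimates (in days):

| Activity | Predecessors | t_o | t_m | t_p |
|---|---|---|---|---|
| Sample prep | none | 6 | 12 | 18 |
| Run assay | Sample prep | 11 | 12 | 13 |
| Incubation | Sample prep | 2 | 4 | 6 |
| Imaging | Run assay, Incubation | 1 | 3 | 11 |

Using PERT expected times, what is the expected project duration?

28 days

te_Sample prep = (6 + 4·12 + 18)/6 = 72/6 = 12
te_Run assay = (11 + 4·12 + 13)/6 = 72/6 = 12
te_Incubation = (2 + 4·4 + 6)/6 = 24/6 = 4
te_Imaging = (1 + 4·3 + 11)/6 = 24/6 = 4

Forward pass:
ES_Sample prep = 0; EF_Sample prep = 12
ES_Run assay = 12; EF_Run assay = 12+12 = 24
ES_Incubation = 12; EF_Incubation = 12+4 = 16
ES_Imaging = max(EF_Run assay=24, EF_Incubation=16) = 24; EF_Imaging = 24+4 = 28
Expected project duration μ = 28 days. Critical path: Sample prep → Run assay → Imaging.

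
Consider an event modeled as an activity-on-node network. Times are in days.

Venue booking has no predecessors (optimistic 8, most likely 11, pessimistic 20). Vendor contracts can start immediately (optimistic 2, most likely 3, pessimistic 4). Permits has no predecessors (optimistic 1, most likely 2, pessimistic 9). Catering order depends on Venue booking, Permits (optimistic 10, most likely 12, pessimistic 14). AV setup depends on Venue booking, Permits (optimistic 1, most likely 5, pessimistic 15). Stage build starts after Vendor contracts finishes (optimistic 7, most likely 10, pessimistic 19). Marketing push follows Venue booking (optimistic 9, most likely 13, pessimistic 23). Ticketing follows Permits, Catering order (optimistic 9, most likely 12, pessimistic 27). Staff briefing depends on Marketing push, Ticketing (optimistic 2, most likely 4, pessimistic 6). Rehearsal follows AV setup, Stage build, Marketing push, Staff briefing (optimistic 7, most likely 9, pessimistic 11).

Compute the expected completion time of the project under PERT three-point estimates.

te_Venue booking = (8 + 4·11 + 20)/6 = 72/6 = 12
te_Vendor contracts = (2 + 4·3 + 4)/6 = 18/6 = 3
te_Permits = (1 + 4·2 + 9)/6 = 18/6 = 3
te_Catering order = (10 + 4·12 + 14)/6 = 72/6 = 12
te_AV setup = (1 + 4·5 + 15)/6 = 36/6 = 6
te_Stage build = (7 + 4·10 + 19)/6 = 66/6 = 11
te_Marketing push = (9 + 4·13 + 23)/6 = 84/6 = 14
te_Ticketing = (9 + 4·12 + 27)/6 = 84/6 = 14
te_Staff briefing = (2 + 4·4 + 6)/6 = 24/6 = 4
te_Rehearsal = (7 + 4·9 + 11)/6 = 54/6 = 9

Forward pass:
ES_Venue booking = 0; EF_Venue booking = 12
ES_Vendor contracts = 0; EF_Vendor contracts = 3
ES_Permits = 0; EF_Permits = 3
ES_Catering order = max(EF_Venue booking=12, EF_Permits=3) = 12; EF_Catering order = 12+12 = 24
ES_AV setup = max(EF_Venue booking=12, EF_Permits=3) = 12; EF_AV setup = 12+6 = 18
ES_Stage build = 3; EF_Stage build = 3+11 = 14
ES_Marketing push = 12; EF_Marketing push = 12+14 = 26
ES_Ticketing = max(EF_Permits=3, EF_Catering order=24) = 24; EF_Ticketing = 24+14 = 38
ES_Staff briefing = max(EF_Marketing push=26, EF_Ticketing=38) = 38; EF_Staff briefing = 38+4 = 42
ES_Rehearsal = max(EF_AV setup=18, EF_Stage build=14, EF_Marketing push=26, EF_Staff briefing=42) = 42; EF_Rehearsal = 42+9 = 51
Expected project duration μ = 51 days. Critical path: Venue booking → Catering order → Ticketing → Staff briefing → Rehearsal.

51 days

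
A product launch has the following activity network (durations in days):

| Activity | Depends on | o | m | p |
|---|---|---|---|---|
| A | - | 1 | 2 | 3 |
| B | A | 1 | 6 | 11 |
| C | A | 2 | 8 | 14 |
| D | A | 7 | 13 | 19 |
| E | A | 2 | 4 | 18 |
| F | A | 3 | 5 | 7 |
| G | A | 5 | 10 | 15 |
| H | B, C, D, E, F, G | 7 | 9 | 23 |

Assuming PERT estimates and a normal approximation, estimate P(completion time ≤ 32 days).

te_A = (1 + 4·2 + 3)/6 = 12/6 = 2; σ²_A = ((3−1)/6)² = 0.111
te_B = (1 + 4·6 + 11)/6 = 36/6 = 6; σ²_B = ((11−1)/6)² = 2.778
te_C = (2 + 4·8 + 14)/6 = 48/6 = 8; σ²_C = ((14−2)/6)² = 4.000
te_D = (7 + 4·13 + 19)/6 = 78/6 = 13; σ²_D = ((19−7)/6)² = 4.000
te_E = (2 + 4·4 + 18)/6 = 36/6 = 6; σ²_E = ((18−2)/6)² = 7.111
te_F = (3 + 4·5 + 7)/6 = 30/6 = 5; σ²_F = ((7−3)/6)² = 0.444
te_G = (5 + 4·10 + 15)/6 = 60/6 = 10; σ²_G = ((15−5)/6)² = 2.778
te_H = (7 + 4·9 + 23)/6 = 66/6 = 11; σ²_H = ((23−7)/6)² = 7.111

Forward pass:
ES_A = 0; EF_A = 2
ES_B = 2; EF_B = 2+6 = 8
ES_C = 2; EF_C = 2+8 = 10
ES_D = 2; EF_D = 2+13 = 15
ES_E = 2; EF_E = 2+6 = 8
ES_F = 2; EF_F = 2+5 = 7
ES_G = 2; EF_G = 2+10 = 12
ES_H = max(EF_B=8, EF_C=10, EF_D=15, EF_E=8, EF_F=7, EF_G=12) = 15; EF_H = 15+11 = 26
Expected project duration μ = 26 days. Critical path: A → D → H.

Variance along critical path = 0.111 + 4.000 + 7.111 = 11.222; σ = √11.222 = 3.350 days.
Z = (32 − 26) / 3.350 = 1.791
P(T ≤ 32) = Φ(1.791) ≈ 0.963

0.963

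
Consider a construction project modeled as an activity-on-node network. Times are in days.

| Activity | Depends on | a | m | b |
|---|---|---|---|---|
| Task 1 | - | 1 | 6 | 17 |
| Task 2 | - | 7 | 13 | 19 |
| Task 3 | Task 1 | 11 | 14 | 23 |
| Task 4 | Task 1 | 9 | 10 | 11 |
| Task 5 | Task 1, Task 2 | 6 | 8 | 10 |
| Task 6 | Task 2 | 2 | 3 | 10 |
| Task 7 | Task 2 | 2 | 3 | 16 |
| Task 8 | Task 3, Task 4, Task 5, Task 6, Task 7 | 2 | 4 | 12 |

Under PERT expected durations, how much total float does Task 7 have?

4 days

te_Task 1 = (1 + 4·6 + 17)/6 = 42/6 = 7
te_Task 2 = (7 + 4·13 + 19)/6 = 78/6 = 13
te_Task 3 = (11 + 4·14 + 23)/6 = 90/6 = 15
te_Task 4 = (9 + 4·10 + 11)/6 = 60/6 = 10
te_Task 5 = (6 + 4·8 + 10)/6 = 48/6 = 8
te_Task 6 = (2 + 4·3 + 10)/6 = 24/6 = 4
te_Task 7 = (2 + 4·3 + 16)/6 = 30/6 = 5
te_Task 8 = (2 + 4·4 + 12)/6 = 30/6 = 5

Forward pass:
ES_Task 1 = 0; EF_Task 1 = 7
ES_Task 2 = 0; EF_Task 2 = 13
ES_Task 3 = 7; EF_Task 3 = 7+15 = 22
ES_Task 4 = 7; EF_Task 4 = 7+10 = 17
ES_Task 5 = max(EF_Task 1=7, EF_Task 2=13) = 13; EF_Task 5 = 13+8 = 21
ES_Task 6 = 13; EF_Task 6 = 13+4 = 17
ES_Task 7 = 13; EF_Task 7 = 13+5 = 18
ES_Task 8 = max(EF_Task 3=22, EF_Task 4=17, EF_Task 5=21, EF_Task 6=17, EF_Task 7=18) = 22; EF_Task 8 = 22+5 = 27
Expected project duration μ = 27 days. Critical path: Task 1 → Task 3 → Task 8.

Backward pass:
LF_Task 8 = 27; LS_Task 8 = 27−5 = 22
LF_Task 7 = LS_Task 8 = 22; LS_Task 7 = 22−5 = 17
LF_Task 6 = LS_Task 8 = 22; LS_Task 6 = 22−4 = 18
LF_Task 5 = LS_Task 8 = 22; LS_Task 5 = 22−8 = 14
LF_Task 4 = LS_Task 8 = 22; LS_Task 4 = 22−10 = 12
LF_Task 3 = LS_Task 8 = 22; LS_Task 3 = 22−15 = 7
LF_Task 2 = min(LS_Task 5=14, LS_Task 6=18, LS_Task 7=17) = 14; LS_Task 2 = 14−13 = 1
LF_Task 1 = min(LS_Task 3=7, LS_Task 4=12, LS_Task 5=14) = 7; LS_Task 1 = 7−7 = 0
Slack_Task 7 = LS_Task 7 − ES_Task 7 = 17 − 13 = 4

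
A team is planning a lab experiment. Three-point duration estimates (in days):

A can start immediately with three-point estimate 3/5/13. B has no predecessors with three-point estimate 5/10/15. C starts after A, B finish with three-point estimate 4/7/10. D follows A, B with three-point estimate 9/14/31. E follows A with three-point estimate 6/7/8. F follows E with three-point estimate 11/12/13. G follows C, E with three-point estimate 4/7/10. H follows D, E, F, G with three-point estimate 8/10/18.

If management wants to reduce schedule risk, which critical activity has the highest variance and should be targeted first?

D

te_A = (3 + 4·5 + 13)/6 = 36/6 = 6; σ²_A = ((13−3)/6)² = 2.778
te_B = (5 + 4·10 + 15)/6 = 60/6 = 10; σ²_B = ((15−5)/6)² = 2.778
te_C = (4 + 4·7 + 10)/6 = 42/6 = 7; σ²_C = ((10−4)/6)² = 1.000
te_D = (9 + 4·14 + 31)/6 = 96/6 = 16; σ²_D = ((31−9)/6)² = 13.444
te_E = (6 + 4·7 + 8)/6 = 42/6 = 7; σ²_E = ((8−6)/6)² = 0.111
te_F = (11 + 4·12 + 13)/6 = 72/6 = 12; σ²_F = ((13−11)/6)² = 0.111
te_G = (4 + 4·7 + 10)/6 = 42/6 = 7; σ²_G = ((10−4)/6)² = 1.000
te_H = (8 + 4·10 + 18)/6 = 66/6 = 11; σ²_H = ((18−8)/6)² = 2.778

Forward pass:
ES_A = 0; EF_A = 6
ES_B = 0; EF_B = 10
ES_C = max(EF_A=6, EF_B=10) = 10; EF_C = 10+7 = 17
ES_D = max(EF_A=6, EF_B=10) = 10; EF_D = 10+16 = 26
ES_E = 6; EF_E = 6+7 = 13
ES_F = 13; EF_F = 13+12 = 25
ES_G = max(EF_C=17, EF_E=13) = 17; EF_G = 17+7 = 24
ES_H = max(EF_D=26, EF_E=13, EF_F=25, EF_G=24) = 26; EF_H = 26+11 = 37
Expected project duration μ = 37 days. Critical path: B → D → H.

Variances on critical path: σ²_B=2.778, σ²_D=13.444, σ²_H=2.778.
Largest is σ²_D = 13.444.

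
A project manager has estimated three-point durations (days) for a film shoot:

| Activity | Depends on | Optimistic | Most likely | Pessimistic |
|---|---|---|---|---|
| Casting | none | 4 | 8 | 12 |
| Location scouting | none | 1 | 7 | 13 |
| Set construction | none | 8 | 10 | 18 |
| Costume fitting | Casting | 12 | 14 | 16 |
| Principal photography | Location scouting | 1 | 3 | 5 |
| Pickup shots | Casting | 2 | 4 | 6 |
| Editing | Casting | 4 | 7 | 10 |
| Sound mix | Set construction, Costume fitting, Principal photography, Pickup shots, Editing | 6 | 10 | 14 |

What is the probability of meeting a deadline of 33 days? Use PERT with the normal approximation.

0.691

te_Casting = (4 + 4·8 + 12)/6 = 48/6 = 8; σ²_Casting = ((12−4)/6)² = 1.778
te_Location scouting = (1 + 4·7 + 13)/6 = 42/6 = 7; σ²_Location scouting = ((13−1)/6)² = 4.000
te_Set construction = (8 + 4·10 + 18)/6 = 66/6 = 11; σ²_Set construction = ((18−8)/6)² = 2.778
te_Costume fitting = (12 + 4·14 + 16)/6 = 84/6 = 14; σ²_Costume fitting = ((16−12)/6)² = 0.444
te_Principal photography = (1 + 4·3 + 5)/6 = 18/6 = 3; σ²_Principal photography = ((5−1)/6)² = 0.444
te_Pickup shots = (2 + 4·4 + 6)/6 = 24/6 = 4; σ²_Pickup shots = ((6−2)/6)² = 0.444
te_Editing = (4 + 4·7 + 10)/6 = 42/6 = 7; σ²_Editing = ((10−4)/6)² = 1.000
te_Sound mix = (6 + 4·10 + 14)/6 = 60/6 = 10; σ²_Sound mix = ((14−6)/6)² = 1.778

Forward pass:
ES_Casting = 0; EF_Casting = 8
ES_Location scouting = 0; EF_Location scouting = 7
ES_Set construction = 0; EF_Set construction = 11
ES_Costume fitting = 8; EF_Costume fitting = 8+14 = 22
ES_Principal photography = 7; EF_Principal photography = 7+3 = 10
ES_Pickup shots = 8; EF_Pickup shots = 8+4 = 12
ES_Editing = 8; EF_Editing = 8+7 = 15
ES_Sound mix = max(EF_Set construction=11, EF_Costume fitting=22, EF_Principal photography=10, EF_Pickup shots=12, EF_Editing=15) = 22; EF_Sound mix = 22+10 = 32
Expected project duration μ = 32 days. Critical path: Casting → Costume fitting → Sound mix.

Variance along critical path = 1.778 + 0.444 + 1.778 = 4.000; σ = √4.000 = 2.000 days.
Z = (33 − 32) / 2.000 = 0.500
P(T ≤ 33) = Φ(0.500) ≈ 0.691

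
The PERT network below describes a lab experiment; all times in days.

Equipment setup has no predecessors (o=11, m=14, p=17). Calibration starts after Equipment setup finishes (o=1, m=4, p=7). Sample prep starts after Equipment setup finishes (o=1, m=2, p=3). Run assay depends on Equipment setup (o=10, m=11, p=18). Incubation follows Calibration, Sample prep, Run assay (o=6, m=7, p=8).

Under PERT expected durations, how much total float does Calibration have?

te_Equipment setup = (11 + 4·14 + 17)/6 = 84/6 = 14
te_Calibration = (1 + 4·4 + 7)/6 = 24/6 = 4
te_Sample prep = (1 + 4·2 + 3)/6 = 12/6 = 2
te_Run assay = (10 + 4·11 + 18)/6 = 72/6 = 12
te_Incubation = (6 + 4·7 + 8)/6 = 42/6 = 7

Forward pass:
ES_Equipment setup = 0; EF_Equipment setup = 14
ES_Calibration = 14; EF_Calibration = 14+4 = 18
ES_Sample prep = 14; EF_Sample prep = 14+2 = 16
ES_Run assay = 14; EF_Run assay = 14+12 = 26
ES_Incubation = max(EF_Calibration=18, EF_Sample prep=16, EF_Run assay=26) = 26; EF_Incubation = 26+7 = 33
Expected project duration μ = 33 days. Critical path: Equipment setup → Run assay → Incubation.

Backward pass:
LF_Incubation = 33; LS_Incubation = 33−7 = 26
LF_Run assay = LS_Incubation = 26; LS_Run assay = 26−12 = 14
LF_Sample prep = LS_Incubation = 26; LS_Sample prep = 26−2 = 24
LF_Calibration = LS_Incubation = 26; LS_Calibration = 26−4 = 22
LF_Equipment setup = min(LS_Calibration=22, LS_Sample prep=24, LS_Run assay=14) = 14; LS_Equipment setup = 14−14 = 0
Slack_Calibration = LS_Calibration − ES_Calibration = 22 − 14 = 8

8 days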